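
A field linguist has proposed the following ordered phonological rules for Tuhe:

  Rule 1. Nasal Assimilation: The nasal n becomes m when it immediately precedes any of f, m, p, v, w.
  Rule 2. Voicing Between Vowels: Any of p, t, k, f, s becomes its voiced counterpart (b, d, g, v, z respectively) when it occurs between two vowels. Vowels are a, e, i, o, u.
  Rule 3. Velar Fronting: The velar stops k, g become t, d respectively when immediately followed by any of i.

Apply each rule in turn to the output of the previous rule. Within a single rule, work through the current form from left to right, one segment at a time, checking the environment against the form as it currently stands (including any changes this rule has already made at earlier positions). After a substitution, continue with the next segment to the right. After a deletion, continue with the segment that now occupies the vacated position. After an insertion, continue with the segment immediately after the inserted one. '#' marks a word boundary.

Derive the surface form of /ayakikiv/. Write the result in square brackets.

Rule 1 Nasal Assimilation: no change — [ayakikiv]
Rule 2 Voicing Between Vowels: [ayakikiv] → [ayagigiv]
Rule 3 Velar Fronting: [ayagigiv] → [ayadidiv]

[ayadidiv]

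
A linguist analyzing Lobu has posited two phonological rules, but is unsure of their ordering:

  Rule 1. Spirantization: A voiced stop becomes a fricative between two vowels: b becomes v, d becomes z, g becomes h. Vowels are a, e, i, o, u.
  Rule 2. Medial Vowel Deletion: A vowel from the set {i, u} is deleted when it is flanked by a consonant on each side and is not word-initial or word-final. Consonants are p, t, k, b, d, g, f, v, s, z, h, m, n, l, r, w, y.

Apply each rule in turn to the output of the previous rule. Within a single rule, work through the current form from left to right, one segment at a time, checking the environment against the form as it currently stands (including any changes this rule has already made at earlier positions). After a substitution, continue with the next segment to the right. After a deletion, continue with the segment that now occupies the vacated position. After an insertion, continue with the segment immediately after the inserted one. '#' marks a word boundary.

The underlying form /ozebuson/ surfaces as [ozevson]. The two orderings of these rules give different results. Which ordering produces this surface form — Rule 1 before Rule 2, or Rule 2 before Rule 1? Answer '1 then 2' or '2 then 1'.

Order 1 then 2:
  1 Spirantization: [ozebuson] → [ozevuson]
  2 Medial Vowel Deletion: [ozevuson] → [ozevson]
  result: [ozevson]
Order 2 then 1:
  2 Medial Vowel Deletion: [ozebuson] → [ozebson]
  1 Spirantization: no change — [ozebson]
  result: [ozebson]

1 then 2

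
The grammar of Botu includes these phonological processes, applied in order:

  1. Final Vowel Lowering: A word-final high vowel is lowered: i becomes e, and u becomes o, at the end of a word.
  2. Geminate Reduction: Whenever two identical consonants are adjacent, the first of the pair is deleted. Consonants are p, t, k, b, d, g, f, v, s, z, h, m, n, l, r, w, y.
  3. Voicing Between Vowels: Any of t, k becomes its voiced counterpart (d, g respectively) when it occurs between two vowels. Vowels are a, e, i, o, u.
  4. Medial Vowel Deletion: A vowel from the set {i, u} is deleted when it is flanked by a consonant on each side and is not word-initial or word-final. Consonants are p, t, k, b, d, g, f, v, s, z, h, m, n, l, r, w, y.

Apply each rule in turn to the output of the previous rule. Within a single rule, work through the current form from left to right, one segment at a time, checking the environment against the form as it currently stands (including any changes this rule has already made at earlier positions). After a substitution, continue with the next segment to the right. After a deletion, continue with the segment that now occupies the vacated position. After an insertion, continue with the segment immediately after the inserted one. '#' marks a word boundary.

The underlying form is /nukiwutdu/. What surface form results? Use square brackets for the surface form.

1 Final Vowel Lowering: [nukiwutdu] → [nukiwutdo]
2 Geminate Reduction: no change — [nukiwutdo]
3 Voicing Between Vowels: [nukiwutdo] → [nugiwutdo]
4 Medial Vowel Deletion: [nugiwutdo] → [ngwtdo]

[ngwtdo]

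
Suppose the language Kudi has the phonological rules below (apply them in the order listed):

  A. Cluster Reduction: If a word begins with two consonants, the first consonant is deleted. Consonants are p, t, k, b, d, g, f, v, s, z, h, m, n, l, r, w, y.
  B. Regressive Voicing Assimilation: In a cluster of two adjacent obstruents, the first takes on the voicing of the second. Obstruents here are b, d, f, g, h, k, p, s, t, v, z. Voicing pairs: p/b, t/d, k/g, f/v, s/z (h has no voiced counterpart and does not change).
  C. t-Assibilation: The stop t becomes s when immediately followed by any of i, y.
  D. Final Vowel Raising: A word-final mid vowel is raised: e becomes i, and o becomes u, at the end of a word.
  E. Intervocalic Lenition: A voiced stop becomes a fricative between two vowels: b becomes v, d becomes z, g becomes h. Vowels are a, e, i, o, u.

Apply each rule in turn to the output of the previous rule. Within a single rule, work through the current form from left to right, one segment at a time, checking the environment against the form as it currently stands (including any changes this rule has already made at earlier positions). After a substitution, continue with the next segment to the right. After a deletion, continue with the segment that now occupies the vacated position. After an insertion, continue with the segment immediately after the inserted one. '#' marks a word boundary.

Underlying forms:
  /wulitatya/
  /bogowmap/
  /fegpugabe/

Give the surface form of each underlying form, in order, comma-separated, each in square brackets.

/wulitatya/:
  A Cluster Reduction: no change — [wulitatya]
  B Regressive Voicing Assimilation: no change — [wulitatya]
  C t-Assibilation: [wulitatya] → [wulitasya]
  D Final Vowel Raising: no change — [wulitasya]
  E Intervocalic Lenition: no change — [wulitasya]
/bogowmap/:
  A Cluster Reduction: no change — [bogowmap]
  B Regressive Voicing Assimilation: no change — [bogowmap]
  C t-Assibilation: no change — [bogowmap]
  D Final Vowel Raising: no change — [bogowmap]
  E Intervocalic Lenition: [bogowmap] → [bohowmap]
/fegpugabe/:
  A Cluster Reduction: no change — [fegpugabe]
  B Regressive Voicing Assimilation: [fegpugabe] → [fekpugabe]
  C t-Assibilation: no change — [fekpugabe]
  D Final Vowel Raising: [fekpugabe] → [fekpugabi]
  E Intervocalic Lenition: [fekpugabi] → [fekpuhavi]

[wulitasya], [bohowmap], [fekpuhavi]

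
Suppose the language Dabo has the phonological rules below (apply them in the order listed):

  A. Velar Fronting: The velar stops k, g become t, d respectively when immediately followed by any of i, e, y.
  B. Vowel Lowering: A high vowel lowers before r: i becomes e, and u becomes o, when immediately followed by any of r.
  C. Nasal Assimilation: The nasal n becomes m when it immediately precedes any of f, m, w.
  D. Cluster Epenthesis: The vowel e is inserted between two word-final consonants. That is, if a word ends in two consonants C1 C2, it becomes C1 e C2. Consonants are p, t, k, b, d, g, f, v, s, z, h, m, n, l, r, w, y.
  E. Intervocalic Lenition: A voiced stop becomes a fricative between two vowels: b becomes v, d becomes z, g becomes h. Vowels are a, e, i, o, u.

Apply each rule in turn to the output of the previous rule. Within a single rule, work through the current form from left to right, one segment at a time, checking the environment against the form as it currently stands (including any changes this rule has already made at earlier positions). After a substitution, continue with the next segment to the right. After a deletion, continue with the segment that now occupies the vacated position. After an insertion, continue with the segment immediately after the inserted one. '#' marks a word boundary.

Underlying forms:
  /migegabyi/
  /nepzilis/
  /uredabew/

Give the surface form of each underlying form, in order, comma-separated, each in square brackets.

/migegabyi/:
  A Velar Fronting: [migegabyi] → [midegabyi]
  B Vowel Lowering: no change — [midegabyi]
  C Nasal Assimilation: no change — [midegabyi]
  D Cluster Epenthesis: no change — [midegabyi]
  E Intervocalic Lenition: [midegabyi] → [mizehabyi]
/nepzilis/:
  A Velar Fronting: no change — [nepzilis]
  B Vowel Lowering: no change — [nepzilis]
  C Nasal Assimilation: no change — [nepzilis]
  D Cluster Epenthesis: no change — [nepzilis]
  E Intervocalic Lenition: no change — [nepzilis]
/uredabew/:
  A Velar Fronting: no change — [uredabew]
  B Vowel Lowering: [uredabew] → [oredabew]
  C Nasal Assimilation: no change — [oredabew]
  D Cluster Epenthesis: no change — [oredabew]
  E Intervocalic Lenition: [oredabew] → [orezavew]

[mizehabyi], [nepzilis], [orezavew]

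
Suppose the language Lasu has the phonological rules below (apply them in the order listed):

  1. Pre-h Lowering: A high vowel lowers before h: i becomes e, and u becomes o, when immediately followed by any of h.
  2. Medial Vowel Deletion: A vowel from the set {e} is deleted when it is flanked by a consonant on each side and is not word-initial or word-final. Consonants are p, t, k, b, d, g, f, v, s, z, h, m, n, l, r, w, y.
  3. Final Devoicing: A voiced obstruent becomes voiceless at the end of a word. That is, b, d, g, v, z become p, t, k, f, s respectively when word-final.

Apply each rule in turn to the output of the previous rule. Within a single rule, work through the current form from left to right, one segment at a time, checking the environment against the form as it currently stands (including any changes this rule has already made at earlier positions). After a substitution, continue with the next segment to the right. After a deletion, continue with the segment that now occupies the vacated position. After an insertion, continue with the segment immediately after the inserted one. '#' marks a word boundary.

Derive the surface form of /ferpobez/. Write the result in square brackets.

1 Pre-h Lowering: no change — [ferpobez]
2 Medial Vowel Deletion: [ferpobez] → [frpobz]
3 Final Devoicing: [frpobz] → [frpobs]

[frpobs]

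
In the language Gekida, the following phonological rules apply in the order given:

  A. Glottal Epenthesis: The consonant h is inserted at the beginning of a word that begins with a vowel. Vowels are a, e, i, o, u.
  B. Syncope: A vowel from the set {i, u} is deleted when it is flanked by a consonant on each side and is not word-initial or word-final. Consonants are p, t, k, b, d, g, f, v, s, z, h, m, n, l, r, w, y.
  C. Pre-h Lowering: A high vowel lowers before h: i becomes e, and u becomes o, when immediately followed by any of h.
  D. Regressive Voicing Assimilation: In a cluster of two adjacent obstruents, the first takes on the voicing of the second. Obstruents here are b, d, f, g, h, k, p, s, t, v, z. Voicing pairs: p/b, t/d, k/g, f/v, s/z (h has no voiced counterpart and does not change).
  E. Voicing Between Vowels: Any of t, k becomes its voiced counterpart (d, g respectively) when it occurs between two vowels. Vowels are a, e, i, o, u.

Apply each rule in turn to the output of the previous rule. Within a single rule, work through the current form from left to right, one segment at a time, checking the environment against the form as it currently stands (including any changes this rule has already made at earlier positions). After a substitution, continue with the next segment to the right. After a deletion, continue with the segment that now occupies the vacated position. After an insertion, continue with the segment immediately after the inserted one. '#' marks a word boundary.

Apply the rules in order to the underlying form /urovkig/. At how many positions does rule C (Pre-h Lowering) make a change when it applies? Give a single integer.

0

A Glottal Epenthesis: [urovkig] → [hurovkig]
B Syncope: [hurovkig] → [hrovkg]
C Pre-h Lowering: no change — [hrovkg]
D Regressive Voicing Assimilation: [hrovkg] → [hrofgg]
E Voicing Between Vowels: no change — [hrofgg]
Rule C changed 0 position(s).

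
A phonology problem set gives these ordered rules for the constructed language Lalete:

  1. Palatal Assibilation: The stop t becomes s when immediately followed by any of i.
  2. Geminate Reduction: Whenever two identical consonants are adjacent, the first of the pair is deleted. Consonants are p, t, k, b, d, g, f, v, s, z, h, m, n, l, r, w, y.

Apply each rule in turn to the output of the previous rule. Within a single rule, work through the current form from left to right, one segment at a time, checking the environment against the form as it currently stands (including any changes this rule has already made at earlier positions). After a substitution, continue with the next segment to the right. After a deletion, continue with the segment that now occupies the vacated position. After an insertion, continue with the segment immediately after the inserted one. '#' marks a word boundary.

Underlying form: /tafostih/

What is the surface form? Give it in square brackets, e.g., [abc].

[tafosih]

1 Palatal Assibilation: [tafostih] → [tafossih]
2 Geminate Reduction: [tafossih] → [tafosih]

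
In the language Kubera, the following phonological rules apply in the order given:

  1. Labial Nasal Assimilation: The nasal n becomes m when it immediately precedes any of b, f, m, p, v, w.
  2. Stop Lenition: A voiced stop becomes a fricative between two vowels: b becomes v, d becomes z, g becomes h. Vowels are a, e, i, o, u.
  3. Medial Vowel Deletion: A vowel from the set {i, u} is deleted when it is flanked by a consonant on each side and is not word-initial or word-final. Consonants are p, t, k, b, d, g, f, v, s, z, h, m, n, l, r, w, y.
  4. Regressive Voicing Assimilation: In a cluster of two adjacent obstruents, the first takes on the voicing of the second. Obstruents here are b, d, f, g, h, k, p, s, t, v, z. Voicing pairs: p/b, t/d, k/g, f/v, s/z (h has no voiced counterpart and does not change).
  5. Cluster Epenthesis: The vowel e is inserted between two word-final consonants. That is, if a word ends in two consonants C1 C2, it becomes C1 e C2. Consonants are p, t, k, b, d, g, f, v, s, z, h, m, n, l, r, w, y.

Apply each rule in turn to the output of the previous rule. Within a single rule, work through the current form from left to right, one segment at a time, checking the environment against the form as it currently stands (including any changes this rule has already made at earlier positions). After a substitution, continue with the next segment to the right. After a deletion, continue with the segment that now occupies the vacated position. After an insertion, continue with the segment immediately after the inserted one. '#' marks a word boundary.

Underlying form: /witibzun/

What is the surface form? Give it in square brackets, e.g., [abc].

1 Labial Nasal Assimilation: no change — [witibzun]
2 Stop Lenition: no change — [witibzun]
3 Medial Vowel Deletion: [witibzun] → [wtbzn]
4 Regressive Voicing Assimilation: [wtbzn] → [wdbzn]
5 Cluster Epenthesis: [wdbzn] → [wdbzen]

[wdbzen]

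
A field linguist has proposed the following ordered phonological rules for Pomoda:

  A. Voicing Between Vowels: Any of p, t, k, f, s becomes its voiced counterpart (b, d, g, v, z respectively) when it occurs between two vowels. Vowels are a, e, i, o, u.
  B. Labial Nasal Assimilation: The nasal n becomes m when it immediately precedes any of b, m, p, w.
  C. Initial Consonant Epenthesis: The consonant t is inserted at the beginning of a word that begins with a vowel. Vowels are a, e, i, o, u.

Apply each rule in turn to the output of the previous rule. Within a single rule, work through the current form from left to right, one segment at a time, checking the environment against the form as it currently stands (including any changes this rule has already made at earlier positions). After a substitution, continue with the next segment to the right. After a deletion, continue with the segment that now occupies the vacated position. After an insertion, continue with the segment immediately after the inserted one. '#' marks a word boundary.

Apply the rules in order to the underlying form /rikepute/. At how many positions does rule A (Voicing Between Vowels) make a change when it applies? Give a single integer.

3

A Voicing Between Vowels: [rikepute] → [rigebude]
B Labial Nasal Assimilation: no change — [rigebude]
C Initial Consonant Epenthesis: no change — [rigebude]
Rule A changed 3 position(s).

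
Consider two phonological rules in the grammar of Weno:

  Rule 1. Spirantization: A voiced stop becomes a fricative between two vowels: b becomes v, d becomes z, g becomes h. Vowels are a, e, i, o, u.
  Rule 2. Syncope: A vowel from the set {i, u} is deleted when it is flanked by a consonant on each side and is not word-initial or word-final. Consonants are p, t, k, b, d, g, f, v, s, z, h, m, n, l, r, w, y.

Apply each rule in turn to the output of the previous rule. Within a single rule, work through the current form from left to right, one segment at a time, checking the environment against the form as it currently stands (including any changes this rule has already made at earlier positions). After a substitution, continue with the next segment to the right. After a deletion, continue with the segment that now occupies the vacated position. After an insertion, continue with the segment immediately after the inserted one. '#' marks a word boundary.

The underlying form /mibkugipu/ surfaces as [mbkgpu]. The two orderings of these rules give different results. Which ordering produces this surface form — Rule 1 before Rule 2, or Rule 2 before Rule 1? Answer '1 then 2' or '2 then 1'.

2 then 1

Order 1 then 2:
  1 Spirantization: [mibkugipu] → [mibkuhipu]
  2 Syncope: [mibkuhipu] → [mbkhpu]
  result: [mbkhpu]
Order 2 then 1:
  2 Syncope: [mibkugipu] → [mbkgpu]
  1 Spirantization: no change — [mbkgpu]
  result: [mbkgpu]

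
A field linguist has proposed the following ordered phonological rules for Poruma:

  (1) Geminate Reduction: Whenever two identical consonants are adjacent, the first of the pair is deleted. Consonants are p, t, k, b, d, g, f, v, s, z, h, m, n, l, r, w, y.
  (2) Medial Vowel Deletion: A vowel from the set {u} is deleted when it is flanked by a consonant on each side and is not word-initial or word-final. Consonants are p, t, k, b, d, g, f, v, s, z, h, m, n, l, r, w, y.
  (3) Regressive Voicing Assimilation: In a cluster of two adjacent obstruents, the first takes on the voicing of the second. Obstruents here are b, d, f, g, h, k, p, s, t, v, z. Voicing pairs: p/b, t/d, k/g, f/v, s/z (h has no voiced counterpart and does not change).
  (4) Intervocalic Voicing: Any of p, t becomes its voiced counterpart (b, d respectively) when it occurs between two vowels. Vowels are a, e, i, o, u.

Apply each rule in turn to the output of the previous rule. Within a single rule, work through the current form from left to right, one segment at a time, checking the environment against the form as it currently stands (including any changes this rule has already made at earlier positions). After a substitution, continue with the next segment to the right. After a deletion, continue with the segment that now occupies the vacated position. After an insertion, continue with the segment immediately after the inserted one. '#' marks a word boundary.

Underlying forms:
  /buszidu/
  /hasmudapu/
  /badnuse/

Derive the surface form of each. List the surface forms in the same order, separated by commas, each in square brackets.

[pzzidu], [hasmdabu], [badnse]

/buszidu/:
  (1) Geminate Reduction: no change — [buszidu]
  (2) Medial Vowel Deletion: [buszidu] → [bszidu]
  (3) Regressive Voicing Assimilation: [bszidu] → [pzzidu]
  (4) Intervocalic Voicing: no change — [pzzidu]
/hasmudapu/:
  (1) Geminate Reduction: no change — [hasmudapu]
  (2) Medial Vowel Deletion: [hasmudapu] → [hasmdapu]
  (3) Regressive Voicing Assimilation: no change — [hasmdapu]
  (4) Intervocalic Voicing: [hasmdapu] → [hasmdabu]
/badnuse/:
  (1) Geminate Reduction: no change — [badnuse]
  (2) Medial Vowel Deletion: [badnuse] → [badnse]
  (3) Regressive Voicing Assimilation: no change — [badnse]
  (4) Intervocalic Voicing: no change — [badnse]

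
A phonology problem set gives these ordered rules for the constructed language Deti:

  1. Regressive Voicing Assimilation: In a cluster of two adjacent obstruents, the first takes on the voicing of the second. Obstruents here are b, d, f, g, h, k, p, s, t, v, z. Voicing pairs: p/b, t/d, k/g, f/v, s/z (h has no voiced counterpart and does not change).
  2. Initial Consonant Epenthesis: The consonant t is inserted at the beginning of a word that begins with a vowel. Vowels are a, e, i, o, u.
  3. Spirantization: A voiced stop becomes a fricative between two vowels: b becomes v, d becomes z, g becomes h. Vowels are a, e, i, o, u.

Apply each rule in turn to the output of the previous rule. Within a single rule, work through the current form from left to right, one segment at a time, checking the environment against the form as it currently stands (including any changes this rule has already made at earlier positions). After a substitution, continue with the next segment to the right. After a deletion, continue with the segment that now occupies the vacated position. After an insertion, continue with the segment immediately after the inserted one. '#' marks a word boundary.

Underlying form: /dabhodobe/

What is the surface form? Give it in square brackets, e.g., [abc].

[daphozove]

1 Regressive Voicing Assimilation: [dabhodobe] → [daphodobe]
2 Initial Consonant Epenthesis: no change — [daphodobe]
3 Spirantization: [daphodobe] → [daphozove]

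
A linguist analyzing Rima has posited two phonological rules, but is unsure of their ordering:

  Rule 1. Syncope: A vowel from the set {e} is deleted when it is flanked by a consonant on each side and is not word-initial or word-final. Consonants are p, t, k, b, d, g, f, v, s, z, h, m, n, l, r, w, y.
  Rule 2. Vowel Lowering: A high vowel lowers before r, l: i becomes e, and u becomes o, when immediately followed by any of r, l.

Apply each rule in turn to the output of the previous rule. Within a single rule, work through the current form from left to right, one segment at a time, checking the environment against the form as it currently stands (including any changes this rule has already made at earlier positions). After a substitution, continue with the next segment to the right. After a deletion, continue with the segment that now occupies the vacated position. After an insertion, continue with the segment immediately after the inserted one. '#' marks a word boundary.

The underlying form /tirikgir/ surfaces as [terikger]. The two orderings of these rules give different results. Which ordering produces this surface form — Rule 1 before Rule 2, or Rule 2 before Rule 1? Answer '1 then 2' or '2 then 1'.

1 then 2

Order 1 then 2:
  1 Syncope: no change — [tirikgir]
  2 Vowel Lowering: [tirikgir] → [terikger]
  result: [terikger]
Order 2 then 1:
  2 Vowel Lowering: [tirikgir] → [terikger]
  1 Syncope: [terikger] → [trikgr]
  result: [trikgr]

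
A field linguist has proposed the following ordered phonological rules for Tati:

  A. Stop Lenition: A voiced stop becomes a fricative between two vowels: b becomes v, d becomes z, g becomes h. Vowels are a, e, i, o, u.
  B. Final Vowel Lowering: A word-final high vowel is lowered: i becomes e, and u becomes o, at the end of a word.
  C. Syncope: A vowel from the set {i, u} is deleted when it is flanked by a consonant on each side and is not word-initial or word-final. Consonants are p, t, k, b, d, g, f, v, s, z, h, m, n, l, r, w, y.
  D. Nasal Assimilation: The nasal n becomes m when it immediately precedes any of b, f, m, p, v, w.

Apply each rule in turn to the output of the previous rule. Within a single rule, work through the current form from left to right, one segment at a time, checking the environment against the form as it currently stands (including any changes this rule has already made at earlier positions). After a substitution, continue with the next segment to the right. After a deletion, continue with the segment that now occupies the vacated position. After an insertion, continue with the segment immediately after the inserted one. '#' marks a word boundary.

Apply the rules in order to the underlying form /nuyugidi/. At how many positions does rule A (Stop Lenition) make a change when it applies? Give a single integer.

2

A Stop Lenition: [nuyugidi] → [nuyuhizi]
B Final Vowel Lowering: [nuyuhizi] → [nuyuhize]
C Syncope: [nuyuhize] → [nyhze]
D Nasal Assimilation: no change — [nyhze]
Rule A changed 2 position(s).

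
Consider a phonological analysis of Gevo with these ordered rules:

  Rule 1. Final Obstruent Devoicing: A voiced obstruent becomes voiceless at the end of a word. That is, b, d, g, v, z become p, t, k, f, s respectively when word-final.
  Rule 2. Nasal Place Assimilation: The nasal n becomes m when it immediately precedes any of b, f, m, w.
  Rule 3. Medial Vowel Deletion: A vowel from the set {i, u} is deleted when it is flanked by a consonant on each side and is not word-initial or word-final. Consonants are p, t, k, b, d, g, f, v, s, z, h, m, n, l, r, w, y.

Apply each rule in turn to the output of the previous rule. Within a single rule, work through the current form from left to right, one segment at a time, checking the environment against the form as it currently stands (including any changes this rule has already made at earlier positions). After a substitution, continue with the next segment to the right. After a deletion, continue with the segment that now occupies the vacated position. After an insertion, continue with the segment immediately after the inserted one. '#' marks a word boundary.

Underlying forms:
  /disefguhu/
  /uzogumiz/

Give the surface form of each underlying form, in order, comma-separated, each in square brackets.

[dsefghu], [uzogms]

/disefguhu/:
  Rule 1 Final Obstruent Devoicing: no change — [disefguhu]
  Rule 2 Nasal Place Assimilation: no change — [disefguhu]
  Rule 3 Medial Vowel Deletion: [disefguhu] → [dsefghu]
/uzogumiz/:
  Rule 1 Final Obstruent Devoicing: [uzogumiz] → [uzogumis]
  Rule 2 Nasal Place Assimilation: no change — [uzogumis]
  Rule 3 Medial Vowel Deletion: [uzogumis] → [uzogms]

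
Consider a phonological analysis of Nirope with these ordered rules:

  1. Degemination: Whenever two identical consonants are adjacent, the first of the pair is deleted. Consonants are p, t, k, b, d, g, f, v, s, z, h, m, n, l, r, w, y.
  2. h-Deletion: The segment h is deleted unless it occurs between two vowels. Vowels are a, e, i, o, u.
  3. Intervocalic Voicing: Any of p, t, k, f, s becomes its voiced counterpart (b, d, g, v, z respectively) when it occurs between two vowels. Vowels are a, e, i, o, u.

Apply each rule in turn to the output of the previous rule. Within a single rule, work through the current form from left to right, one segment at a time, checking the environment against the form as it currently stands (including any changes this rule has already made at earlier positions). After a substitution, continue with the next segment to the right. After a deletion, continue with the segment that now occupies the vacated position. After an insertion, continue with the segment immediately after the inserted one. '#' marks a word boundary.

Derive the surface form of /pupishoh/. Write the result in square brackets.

1 Degemination: no change — [pupishoh]
2 h-Deletion: [pupishoh] → [pupiso]
3 Intervocalic Voicing: [pupiso] → [pubizo]

[pubizo]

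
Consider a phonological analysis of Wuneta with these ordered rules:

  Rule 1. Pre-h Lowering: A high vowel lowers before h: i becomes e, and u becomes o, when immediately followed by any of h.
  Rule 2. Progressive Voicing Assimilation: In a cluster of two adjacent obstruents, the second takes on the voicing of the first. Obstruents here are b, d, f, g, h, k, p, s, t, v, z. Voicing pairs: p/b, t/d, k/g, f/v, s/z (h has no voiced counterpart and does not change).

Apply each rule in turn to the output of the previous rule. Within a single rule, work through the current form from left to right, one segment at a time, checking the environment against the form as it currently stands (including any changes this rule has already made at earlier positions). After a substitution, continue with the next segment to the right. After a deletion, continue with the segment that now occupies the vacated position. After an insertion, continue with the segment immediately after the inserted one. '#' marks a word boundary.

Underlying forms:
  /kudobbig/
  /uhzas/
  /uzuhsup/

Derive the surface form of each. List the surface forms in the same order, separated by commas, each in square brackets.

[kudobbig], [ohsas], [uzohsup]

/kudobbig/:
  Rule 1 Pre-h Lowering: no change — [kudobbig]
  Rule 2 Progressive Voicing Assimilation: no change — [kudobbig]
/uhzas/:
  Rule 1 Pre-h Lowering: [uhzas] → [ohzas]
  Rule 2 Progressive Voicing Assimilation: [ohzas] → [ohsas]
/uzuhsup/:
  Rule 1 Pre-h Lowering: [uzuhsup] → [uzohsup]
  Rule 2 Progressive Voicing Assimilation: no change — [uzohsup]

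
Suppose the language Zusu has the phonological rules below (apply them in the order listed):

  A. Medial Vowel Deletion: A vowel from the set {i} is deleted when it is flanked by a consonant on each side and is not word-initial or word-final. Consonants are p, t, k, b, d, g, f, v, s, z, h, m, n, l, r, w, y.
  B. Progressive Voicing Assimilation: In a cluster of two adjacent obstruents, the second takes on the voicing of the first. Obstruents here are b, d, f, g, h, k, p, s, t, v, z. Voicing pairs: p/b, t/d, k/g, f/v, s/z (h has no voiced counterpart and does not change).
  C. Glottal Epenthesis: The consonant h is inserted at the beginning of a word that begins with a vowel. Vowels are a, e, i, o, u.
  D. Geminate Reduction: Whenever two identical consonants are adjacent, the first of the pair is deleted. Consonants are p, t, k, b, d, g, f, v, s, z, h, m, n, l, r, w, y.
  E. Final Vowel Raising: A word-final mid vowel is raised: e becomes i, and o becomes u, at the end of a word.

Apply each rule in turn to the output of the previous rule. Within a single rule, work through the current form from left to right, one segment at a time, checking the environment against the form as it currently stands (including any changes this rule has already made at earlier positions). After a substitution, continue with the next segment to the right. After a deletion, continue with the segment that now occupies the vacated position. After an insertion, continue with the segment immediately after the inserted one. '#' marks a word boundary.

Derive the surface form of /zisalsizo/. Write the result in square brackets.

A Medial Vowel Deletion: [zisalsizo] → [zsalszo]
B Progressive Voicing Assimilation: [zsalszo] → [zzalsso]
C Glottal Epenthesis: no change — [zzalsso]
D Geminate Reduction: [zzalsso] → [zalso]
E Final Vowel Raising: [zalso] → [zalsu]

[zalsu]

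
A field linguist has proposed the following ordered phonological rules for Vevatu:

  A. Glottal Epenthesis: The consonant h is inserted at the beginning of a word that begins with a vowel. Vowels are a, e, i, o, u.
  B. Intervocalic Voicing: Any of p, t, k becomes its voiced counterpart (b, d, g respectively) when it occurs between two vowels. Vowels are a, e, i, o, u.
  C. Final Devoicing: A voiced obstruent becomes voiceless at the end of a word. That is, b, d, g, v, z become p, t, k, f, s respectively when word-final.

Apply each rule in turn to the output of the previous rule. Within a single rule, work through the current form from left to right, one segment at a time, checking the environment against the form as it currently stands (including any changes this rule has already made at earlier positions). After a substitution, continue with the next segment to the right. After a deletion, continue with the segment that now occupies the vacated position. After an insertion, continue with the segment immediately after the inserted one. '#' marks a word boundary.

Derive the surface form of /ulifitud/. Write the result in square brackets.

[hulifidut]

A Glottal Epenthesis: [ulifitud] → [hulifitud]
B Intervocalic Voicing: [hulifitud] → [hulifidud]
C Final Devoicing: [hulifidud] → [hulifidut]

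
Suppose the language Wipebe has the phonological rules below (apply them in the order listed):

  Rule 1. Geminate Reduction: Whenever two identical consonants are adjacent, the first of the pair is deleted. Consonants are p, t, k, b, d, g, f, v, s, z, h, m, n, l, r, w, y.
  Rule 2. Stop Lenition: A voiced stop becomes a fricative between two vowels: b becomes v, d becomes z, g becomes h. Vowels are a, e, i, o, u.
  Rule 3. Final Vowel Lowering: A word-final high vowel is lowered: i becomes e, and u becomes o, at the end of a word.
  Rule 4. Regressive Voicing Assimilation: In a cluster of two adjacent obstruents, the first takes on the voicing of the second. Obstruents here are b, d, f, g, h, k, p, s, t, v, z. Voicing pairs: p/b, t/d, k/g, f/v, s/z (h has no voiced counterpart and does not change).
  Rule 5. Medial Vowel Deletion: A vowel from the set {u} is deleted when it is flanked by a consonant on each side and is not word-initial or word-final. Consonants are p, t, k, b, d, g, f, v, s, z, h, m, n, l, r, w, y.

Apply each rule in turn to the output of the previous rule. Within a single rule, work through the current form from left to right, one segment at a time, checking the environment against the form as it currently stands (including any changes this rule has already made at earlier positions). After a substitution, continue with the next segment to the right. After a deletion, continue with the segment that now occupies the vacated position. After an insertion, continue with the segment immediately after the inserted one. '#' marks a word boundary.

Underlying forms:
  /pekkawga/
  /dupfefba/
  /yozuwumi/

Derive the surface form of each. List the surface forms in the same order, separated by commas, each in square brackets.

/pekkawga/:
  Rule 1 Geminate Reduction: [pekkawga] → [pekawga]
  Rule 2 Stop Lenition: no change — [pekawga]
  Rule 3 Final Vowel Lowering: no change — [pekawga]
  Rule 4 Regressive Voicing Assimilation: no change — [pekawga]
  Rule 5 Medial Vowel Deletion: no change — [pekawga]
/dupfefba/:
  Rule 1 Geminate Reduction: no change — [dupfefba]
  Rule 2 Stop Lenition: no change — [dupfefba]
  Rule 3 Final Vowel Lowering: no change — [dupfefba]
  Rule 4 Regressive Voicing Assimilation: [dupfefba] → [dupfevba]
  Rule 5 Medial Vowel Deletion: [dupfevba] → [dpfevba]
/yozuwumi/:
  Rule 1 Geminate Reduction: no change — [yozuwumi]
  Rule 2 Stop Lenition: no change — [yozuwumi]
  Rule 3 Final Vowel Lowering: [yozuwumi] → [yozuwume]
  Rule 4 Regressive Voicing Assimilation: no change — [yozuwume]
  Rule 5 Medial Vowel Deletion: [yozuwume] → [yozwme]

[pekawga], [dpfevba], [yozwme]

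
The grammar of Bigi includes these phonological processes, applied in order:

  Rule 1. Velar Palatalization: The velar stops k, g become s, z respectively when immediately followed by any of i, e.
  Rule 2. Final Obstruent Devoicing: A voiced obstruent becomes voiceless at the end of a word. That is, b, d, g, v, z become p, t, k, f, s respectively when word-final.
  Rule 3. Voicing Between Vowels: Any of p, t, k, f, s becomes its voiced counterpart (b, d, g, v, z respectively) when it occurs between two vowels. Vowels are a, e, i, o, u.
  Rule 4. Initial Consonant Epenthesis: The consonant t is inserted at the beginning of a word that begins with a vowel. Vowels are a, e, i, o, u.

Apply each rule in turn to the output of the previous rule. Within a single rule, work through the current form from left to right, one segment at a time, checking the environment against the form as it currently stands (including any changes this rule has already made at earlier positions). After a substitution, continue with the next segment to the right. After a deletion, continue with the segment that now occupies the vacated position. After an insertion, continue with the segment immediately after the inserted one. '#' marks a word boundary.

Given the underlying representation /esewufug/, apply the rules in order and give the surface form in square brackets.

[tezewuvuk]

Rule 1 Velar Palatalization: no change — [esewufug]
Rule 2 Final Obstruent Devoicing: [esewufug] → [esewufuk]
Rule 3 Voicing Between Vowels: [esewufuk] → [ezewuvuk]
Rule 4 Initial Consonant Epenthesis: [ezewuvuk] → [tezewuvuk]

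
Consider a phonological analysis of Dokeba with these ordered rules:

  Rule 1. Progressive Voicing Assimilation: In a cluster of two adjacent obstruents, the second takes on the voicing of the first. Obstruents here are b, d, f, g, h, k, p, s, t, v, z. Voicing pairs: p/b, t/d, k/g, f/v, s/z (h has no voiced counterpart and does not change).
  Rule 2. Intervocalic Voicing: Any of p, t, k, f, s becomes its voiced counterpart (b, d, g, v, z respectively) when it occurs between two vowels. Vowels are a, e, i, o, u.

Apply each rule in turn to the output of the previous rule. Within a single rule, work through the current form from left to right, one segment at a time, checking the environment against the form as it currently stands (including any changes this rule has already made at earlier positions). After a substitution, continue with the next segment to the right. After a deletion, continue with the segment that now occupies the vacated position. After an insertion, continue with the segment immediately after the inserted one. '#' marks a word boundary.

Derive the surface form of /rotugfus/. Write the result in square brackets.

[rodugvus]

Rule 1 Progressive Voicing Assimilation: [rotugfus] → [rotugvus]
Rule 2 Intervocalic Voicing: [rotugvus] → [rodugvus]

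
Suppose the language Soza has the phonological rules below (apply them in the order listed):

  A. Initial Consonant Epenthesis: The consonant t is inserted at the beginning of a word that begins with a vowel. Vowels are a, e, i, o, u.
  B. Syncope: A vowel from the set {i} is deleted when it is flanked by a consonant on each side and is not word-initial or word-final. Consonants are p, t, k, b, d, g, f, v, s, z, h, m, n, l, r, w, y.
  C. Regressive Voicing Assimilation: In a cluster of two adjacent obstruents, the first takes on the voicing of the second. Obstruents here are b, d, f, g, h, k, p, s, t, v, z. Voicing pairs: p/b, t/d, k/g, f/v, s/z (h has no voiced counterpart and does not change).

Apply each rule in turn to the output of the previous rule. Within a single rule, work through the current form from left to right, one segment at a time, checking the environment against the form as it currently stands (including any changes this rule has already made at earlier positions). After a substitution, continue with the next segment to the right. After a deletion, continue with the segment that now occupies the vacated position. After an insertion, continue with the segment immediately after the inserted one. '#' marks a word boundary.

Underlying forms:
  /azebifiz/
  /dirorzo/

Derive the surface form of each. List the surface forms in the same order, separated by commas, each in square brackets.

[tazepvz], [drorzo]

/azebifiz/:
  A Initial Consonant Epenthesis: [azebifiz] → [tazebifiz]
  B Syncope: [tazebifiz] → [tazebfz]
  C Regressive Voicing Assimilation: [tazebfz] → [tazepvz]
/dirorzo/:
  A Initial Consonant Epenthesis: no change — [dirorzo]
  B Syncope: [dirorzo] → [drorzo]
  C Regressive Voicing Assimilation: no change — [drorzo]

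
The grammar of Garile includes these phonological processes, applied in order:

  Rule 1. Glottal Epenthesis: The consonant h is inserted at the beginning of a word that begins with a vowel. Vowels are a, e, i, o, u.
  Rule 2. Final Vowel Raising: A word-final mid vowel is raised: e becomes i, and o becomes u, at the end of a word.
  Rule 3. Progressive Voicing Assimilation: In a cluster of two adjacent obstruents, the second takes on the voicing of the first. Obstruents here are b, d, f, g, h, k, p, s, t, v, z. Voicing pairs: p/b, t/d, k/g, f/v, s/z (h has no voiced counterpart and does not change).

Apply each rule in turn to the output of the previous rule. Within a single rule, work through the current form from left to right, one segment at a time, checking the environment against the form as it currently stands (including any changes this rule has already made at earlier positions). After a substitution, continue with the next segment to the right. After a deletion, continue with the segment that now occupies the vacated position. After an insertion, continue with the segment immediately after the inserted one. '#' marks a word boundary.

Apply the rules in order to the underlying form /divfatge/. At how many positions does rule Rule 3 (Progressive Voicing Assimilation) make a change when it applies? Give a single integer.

Rule 1 Glottal Epenthesis: no change — [divfatge]
Rule 2 Final Vowel Raising: [divfatge] → [divfatgi]
Rule 3 Progressive Voicing Assimilation: [divfatgi] → [divvatki]
Rule Rule 3 changed 2 position(s).

2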